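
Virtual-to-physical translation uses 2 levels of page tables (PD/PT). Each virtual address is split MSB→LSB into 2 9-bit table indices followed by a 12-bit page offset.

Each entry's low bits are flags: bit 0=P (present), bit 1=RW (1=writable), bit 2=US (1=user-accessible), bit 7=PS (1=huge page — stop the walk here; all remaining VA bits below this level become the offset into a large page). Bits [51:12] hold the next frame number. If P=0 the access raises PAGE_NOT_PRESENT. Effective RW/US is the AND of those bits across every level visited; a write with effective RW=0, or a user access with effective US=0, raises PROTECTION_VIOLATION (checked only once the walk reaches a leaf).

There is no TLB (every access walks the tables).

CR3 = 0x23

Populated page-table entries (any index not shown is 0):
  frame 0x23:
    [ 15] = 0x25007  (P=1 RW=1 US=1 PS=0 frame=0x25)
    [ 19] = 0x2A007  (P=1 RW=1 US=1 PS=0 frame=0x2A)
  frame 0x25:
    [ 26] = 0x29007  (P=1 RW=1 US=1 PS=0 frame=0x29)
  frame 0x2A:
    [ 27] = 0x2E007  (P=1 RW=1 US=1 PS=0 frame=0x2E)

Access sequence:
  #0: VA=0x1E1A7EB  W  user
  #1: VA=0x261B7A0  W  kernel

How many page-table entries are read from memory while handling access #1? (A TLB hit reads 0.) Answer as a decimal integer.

Trace:
#0 VA=0x1E1A7EB (w,user):
  L0 @0x23[15] → 0x25007  P=1,RW=1,US=1,PS=0
  L1 @0x25[26] → 0x29007  P=1,RW=1,US=1,PS=0
  ✓ 0x297EB  — 2 lookups
#1 VA=0x261B7A0 (w,kernel):
  L0 @0x23[19] → 0x2A007  P=1,RW=1,US=1,PS=0
  L1 @0x2A[27] → 0x2E007  P=1,RW=1,US=1,PS=0
  ✓ 0x2E7A0  — 2 lookups

Entries read for #1: 2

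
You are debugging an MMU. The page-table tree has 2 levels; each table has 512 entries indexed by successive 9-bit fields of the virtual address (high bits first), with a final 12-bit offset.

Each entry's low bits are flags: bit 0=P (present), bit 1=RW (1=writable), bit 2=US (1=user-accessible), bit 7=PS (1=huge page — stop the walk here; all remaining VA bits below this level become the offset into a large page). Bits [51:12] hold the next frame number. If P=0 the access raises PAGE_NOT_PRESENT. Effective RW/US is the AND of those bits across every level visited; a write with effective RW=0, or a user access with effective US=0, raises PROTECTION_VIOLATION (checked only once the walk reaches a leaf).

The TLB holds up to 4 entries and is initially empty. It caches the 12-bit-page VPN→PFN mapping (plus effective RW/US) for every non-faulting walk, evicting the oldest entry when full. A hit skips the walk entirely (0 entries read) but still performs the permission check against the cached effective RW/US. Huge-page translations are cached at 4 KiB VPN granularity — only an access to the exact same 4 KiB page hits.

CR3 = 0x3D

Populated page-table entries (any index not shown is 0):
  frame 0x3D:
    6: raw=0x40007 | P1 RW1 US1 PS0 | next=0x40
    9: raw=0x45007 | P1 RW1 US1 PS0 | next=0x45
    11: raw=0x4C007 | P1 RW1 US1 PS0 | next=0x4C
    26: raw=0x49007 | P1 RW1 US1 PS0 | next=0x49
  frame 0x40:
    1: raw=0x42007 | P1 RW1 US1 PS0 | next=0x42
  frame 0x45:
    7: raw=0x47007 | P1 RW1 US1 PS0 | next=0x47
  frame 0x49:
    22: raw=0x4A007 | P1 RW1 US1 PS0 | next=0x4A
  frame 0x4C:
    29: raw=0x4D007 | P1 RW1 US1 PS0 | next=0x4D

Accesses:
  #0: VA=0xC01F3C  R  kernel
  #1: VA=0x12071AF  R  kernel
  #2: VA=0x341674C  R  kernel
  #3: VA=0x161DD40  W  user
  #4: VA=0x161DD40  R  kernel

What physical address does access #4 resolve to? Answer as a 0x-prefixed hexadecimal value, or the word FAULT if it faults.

Per-access translation:
#0 VA=0xC01F3C (r,kernel):
  lvl0: tbl 0x3D, slot 6 ⇒ 0x40007 (P1/RW1/US1/PS0)
  lvl1: tbl 0x40, slot 1 ⇒ 0x42007 (P1/RW1/US1/PS0)
  ✓ 0x42F3C  — 2 lookups
#1 VA=0x12071AF (r,kernel):
  lvl0: tbl 0x3D, slot 9 ⇒ 0x45007 (P1/RW1/US1/PS0)
  lvl1: tbl 0x45, slot 7 ⇒ 0x47007 (P1/RW1/US1/PS0)
  ✓ 0x471AF  — 2 lookups
#2 VA=0x341674C (r,kernel):
  lvl0: tbl 0x3D, slot 26 ⇒ 0x49007 (P1/RW1/US1/PS0)
  lvl1: tbl 0x49, slot 22 ⇒ 0x4A007 (P1/RW1/US1/PS0)
  ✓ 0x4A74C  — 2 lookups
#3 VA=0x161DD40 (w,user):
  lvl0: tbl 0x3D, slot 11 ⇒ 0x4C007 (P1/RW1/US1/PS0)
  lvl1: tbl 0x4C, slot 29 ⇒ 0x4D007 (P1/RW1/US1/PS0)
  ✓ 0x4DD40  — 2 lookups
#4 VA=0x161DD40 (r,kernel):
  TLB hit vpn=0x161D → PA=0x4DD40

Access #4 PA: 0x4DD40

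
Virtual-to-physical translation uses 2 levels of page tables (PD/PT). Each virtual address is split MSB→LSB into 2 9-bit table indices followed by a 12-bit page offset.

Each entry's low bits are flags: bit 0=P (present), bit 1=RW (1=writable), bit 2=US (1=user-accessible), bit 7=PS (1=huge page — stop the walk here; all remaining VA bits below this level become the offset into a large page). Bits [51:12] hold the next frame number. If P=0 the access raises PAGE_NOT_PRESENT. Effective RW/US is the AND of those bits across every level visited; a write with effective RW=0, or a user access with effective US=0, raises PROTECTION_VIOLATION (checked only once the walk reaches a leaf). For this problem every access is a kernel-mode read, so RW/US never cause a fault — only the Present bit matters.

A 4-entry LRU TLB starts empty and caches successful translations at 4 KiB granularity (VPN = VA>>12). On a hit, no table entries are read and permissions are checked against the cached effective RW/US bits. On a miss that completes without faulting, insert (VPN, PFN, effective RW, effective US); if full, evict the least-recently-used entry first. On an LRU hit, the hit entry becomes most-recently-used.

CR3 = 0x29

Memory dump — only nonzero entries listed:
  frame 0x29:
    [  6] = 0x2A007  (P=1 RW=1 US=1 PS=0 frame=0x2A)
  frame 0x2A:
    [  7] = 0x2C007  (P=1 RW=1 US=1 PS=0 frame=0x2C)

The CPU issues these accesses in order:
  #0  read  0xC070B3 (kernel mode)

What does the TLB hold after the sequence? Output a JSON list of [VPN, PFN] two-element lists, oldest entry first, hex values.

Walk each access:
#0 VA=0xC070B3 (r,kernel):
  lvl0: tbl 0x29, slot 6 ⇒ 0x2A007 (P1/RW1/US1/PS0)
  lvl1: tbl 0x2A, slot 7 ⇒ 0x2C007 (P1/RW1/US1/PS0)
  ⇒ phys 0x2C0B3  [2 reads]

TLB: [["0xC07", "0x2C"]]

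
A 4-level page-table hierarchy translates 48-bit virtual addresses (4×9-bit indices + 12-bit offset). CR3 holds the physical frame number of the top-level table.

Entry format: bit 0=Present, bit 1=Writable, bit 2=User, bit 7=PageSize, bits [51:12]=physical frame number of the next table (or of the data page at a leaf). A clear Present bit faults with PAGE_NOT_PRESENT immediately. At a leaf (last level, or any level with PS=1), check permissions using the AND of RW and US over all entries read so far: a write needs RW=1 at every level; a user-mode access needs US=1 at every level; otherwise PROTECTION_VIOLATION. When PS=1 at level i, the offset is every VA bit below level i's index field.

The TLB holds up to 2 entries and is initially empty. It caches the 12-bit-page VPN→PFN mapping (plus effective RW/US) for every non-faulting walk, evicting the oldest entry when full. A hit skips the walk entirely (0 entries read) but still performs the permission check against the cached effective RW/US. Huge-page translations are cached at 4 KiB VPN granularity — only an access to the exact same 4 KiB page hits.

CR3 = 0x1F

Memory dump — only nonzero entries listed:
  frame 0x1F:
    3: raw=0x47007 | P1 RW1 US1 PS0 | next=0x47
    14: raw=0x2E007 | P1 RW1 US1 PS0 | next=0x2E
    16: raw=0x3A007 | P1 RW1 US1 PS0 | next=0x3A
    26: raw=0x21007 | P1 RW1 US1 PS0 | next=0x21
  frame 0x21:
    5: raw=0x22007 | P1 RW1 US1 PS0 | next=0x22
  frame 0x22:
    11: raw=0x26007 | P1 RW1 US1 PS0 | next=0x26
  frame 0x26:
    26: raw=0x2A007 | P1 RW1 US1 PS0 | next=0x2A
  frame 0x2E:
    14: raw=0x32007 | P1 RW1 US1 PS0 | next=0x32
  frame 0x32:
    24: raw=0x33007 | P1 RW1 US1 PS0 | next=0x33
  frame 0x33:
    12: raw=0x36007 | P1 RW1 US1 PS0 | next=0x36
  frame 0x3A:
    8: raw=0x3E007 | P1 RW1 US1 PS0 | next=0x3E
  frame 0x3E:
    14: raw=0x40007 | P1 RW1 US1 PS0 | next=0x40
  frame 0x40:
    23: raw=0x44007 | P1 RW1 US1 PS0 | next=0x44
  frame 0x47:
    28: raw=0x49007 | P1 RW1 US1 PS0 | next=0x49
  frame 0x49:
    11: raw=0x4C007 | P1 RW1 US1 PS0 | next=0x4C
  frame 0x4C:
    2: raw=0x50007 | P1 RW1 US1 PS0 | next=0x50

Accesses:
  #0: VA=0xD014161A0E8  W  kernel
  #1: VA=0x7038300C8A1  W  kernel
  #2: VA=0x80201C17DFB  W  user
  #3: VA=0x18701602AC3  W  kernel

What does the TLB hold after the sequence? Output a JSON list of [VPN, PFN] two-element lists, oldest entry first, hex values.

Trace:
#0 VA=0xD014161A0E8 (w,kernel):
  lvl0: tbl 0x1F, slot 26 ⇒ 0x21007 (P1/RW1/US1/PS0)
  lvl1: tbl 0x21, slot 5 ⇒ 0x22007 (P1/RW1/US1/PS0)
  lvl2: tbl 0x22, slot 11 ⇒ 0x26007 (P1/RW1/US1/PS0)
  lvl3: tbl 0x26, slot 26 ⇒ 0x2A007 (P1/RW1/US1/PS0)
  ⇒ phys 0x2A0E8  [4 reads]
#1 VA=0x7038300C8A1 (w,kernel):
  lvl0: tbl 0x1F, slot 14 ⇒ 0x2E007 (P1/RW1/US1/PS0)
  lvl1: tbl 0x2E, slot 14 ⇒ 0x32007 (P1/RW1/US1/PS0)
  lvl2: tbl 0x32, slot 24 ⇒ 0x33007 (P1/RW1/US1/PS0)
  lvl3: tbl 0x33, slot 12 ⇒ 0x36007 (P1/RW1/US1/PS0)
  ⇒ phys 0x368A1  [4 reads]
#2 VA=0x80201C17DFB (w,user):
  lvl0: tbl 0x1F, slot 16 ⇒ 0x3A007 (P1/RW1/US1/PS0)
  lvl1: tbl 0x3A, slot 8 ⇒ 0x3E007 (P1/RW1/US1/PS0)
  lvl2: tbl 0x3E, slot 14 ⇒ 0x40007 (P1/RW1/US1/PS0)
  lvl3: tbl 0x40, slot 23 ⇒ 0x44007 (P1/RW1/US1/PS0)
  ⇒ phys 0x44DFB  [4 reads]
#3 VA=0x18701602AC3 (w,kernel):
  lvl0: tbl 0x1F, slot 3 ⇒ 0x47007 (P1/RW1/US1/PS0)
  lvl1: tbl 0x47, slot 28 ⇒ 0x49007 (P1/RW1/US1/PS0)
  lvl2: tbl 0x49, slot 11 ⇒ 0x4C007 (P1/RW1/US1/PS0)
  lvl3: tbl 0x4C, slot 2 ⇒ 0x50007 (P1/RW1/US1/PS0)
  ⇒ phys 0x50AC3  [4 reads]

TLB: [["0x80201C17", "0x44"], ["0x18701602", "0x50"]]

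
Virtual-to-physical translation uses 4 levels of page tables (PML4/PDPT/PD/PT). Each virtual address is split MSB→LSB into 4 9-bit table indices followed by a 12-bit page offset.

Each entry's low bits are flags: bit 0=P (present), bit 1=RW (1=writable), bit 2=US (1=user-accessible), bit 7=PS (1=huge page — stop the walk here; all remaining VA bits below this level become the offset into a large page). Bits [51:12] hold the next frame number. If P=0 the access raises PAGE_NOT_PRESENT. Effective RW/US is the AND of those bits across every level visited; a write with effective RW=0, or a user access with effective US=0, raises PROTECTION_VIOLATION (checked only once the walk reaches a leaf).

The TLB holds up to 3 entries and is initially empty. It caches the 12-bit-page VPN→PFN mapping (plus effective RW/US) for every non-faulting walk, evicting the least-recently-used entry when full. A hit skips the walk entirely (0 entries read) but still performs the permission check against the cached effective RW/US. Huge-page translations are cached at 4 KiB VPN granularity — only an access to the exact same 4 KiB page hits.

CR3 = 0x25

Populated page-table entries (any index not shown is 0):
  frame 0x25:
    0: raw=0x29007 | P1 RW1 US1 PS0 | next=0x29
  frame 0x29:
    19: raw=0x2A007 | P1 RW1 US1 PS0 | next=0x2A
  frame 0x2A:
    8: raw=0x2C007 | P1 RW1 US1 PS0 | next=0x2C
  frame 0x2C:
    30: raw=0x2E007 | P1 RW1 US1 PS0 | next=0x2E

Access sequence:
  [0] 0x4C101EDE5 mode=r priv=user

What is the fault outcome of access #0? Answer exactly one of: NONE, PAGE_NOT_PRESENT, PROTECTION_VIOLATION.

Per-access translation:
#0 VA=0x4C101EDE5 (r,user):
  L0 @0x25[0] → 0x29007  P=1,RW=1,US=1,PS=0
  L1 @0x29[19] → 0x2A007  P=1,RW=1,US=1,PS=0
  L2 @0x2A[8] → 0x2C007  P=1,RW=1,US=1,PS=0
  L3 @0x2C[30] → 0x2E007  P=1,RW=1,US=1,PS=0
  ⇒ phys 0x2EDE5  [4 reads]

Access #0 fault: NONE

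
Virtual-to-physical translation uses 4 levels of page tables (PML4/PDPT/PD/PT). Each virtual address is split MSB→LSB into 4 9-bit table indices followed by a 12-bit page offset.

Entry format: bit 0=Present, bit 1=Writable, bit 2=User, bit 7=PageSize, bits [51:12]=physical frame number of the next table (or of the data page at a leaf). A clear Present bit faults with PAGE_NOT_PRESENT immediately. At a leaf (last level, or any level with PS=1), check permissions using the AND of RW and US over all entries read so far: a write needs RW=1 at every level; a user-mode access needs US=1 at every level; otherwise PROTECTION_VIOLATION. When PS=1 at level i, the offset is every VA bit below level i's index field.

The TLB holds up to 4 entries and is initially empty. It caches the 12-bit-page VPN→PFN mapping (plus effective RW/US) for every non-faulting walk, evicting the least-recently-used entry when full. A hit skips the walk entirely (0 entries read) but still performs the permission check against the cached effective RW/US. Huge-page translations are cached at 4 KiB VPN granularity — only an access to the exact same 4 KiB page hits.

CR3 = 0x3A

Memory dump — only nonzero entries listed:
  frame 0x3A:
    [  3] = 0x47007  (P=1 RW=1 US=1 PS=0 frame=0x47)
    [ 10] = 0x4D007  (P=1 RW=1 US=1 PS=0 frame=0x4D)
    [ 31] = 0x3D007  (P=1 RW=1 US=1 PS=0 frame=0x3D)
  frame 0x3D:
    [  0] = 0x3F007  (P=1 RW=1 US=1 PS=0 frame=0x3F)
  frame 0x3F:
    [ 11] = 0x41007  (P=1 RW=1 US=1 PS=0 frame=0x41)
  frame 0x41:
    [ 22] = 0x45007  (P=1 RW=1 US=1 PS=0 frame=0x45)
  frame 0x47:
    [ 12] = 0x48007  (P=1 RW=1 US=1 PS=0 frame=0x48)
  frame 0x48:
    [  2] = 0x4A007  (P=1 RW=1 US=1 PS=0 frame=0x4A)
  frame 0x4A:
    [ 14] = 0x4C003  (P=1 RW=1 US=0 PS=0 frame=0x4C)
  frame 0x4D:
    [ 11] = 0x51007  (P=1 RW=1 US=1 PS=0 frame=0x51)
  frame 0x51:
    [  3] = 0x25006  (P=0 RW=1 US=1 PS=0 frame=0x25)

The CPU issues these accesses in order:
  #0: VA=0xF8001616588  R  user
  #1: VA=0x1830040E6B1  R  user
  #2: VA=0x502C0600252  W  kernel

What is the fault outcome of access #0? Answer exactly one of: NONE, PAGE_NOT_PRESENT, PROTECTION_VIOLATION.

Walk each access:
#0 VA=0xF8001616588 (r,user):
  lvl0: tbl 0x3A, slot 31 ⇒ 0x3D007 (P1/RW1/US1/PS0)
  lvl1: tbl 0x3D, slot 0 ⇒ 0x3F007 (P1/RW1/US1/PS0)
  lvl2: tbl 0x3F, slot 11 ⇒ 0x41007 (P1/RW1/US1/PS0)
  lvl3: tbl 0x41, slot 22 ⇒ 0x45007 (P1/RW1/US1/PS0)
  ⇒ phys 0x45588  [4 reads]
#1 VA=0x1830040E6B1 (r,user):
  lvl0: tbl 0x3A, slot 3 ⇒ 0x47007 (P1/RW1/US1/PS0)
  lvl1: tbl 0x47, slot 12 ⇒ 0x48007 (P1/RW1/US1/PS0)
  lvl2: tbl 0x48, slot 2 ⇒ 0x4A007 (P1/RW1/US1/PS0)
  lvl3: tbl 0x4A, slot 14 ⇒ 0x4C003 (P1/RW1/US0/PS0)
  ✗ PROTECTION_VIOLATION  [4 reads]
#2 VA=0x502C0600252 (w,kernel):
  lvl0: tbl 0x3A, slot 10 ⇒ 0x4D007 (P1/RW1/US1/PS0)
  lvl1: tbl 0x4D, slot 11 ⇒ 0x51007 (P1/RW1/US1/PS0)
  lvl2: tbl 0x51, slot 3 ⇒ 0x25006 (P0/RW1/US1/PS0)
  ✗ PAGE_NOT_PRESENT  [3 reads]

Access #0 fault: NONE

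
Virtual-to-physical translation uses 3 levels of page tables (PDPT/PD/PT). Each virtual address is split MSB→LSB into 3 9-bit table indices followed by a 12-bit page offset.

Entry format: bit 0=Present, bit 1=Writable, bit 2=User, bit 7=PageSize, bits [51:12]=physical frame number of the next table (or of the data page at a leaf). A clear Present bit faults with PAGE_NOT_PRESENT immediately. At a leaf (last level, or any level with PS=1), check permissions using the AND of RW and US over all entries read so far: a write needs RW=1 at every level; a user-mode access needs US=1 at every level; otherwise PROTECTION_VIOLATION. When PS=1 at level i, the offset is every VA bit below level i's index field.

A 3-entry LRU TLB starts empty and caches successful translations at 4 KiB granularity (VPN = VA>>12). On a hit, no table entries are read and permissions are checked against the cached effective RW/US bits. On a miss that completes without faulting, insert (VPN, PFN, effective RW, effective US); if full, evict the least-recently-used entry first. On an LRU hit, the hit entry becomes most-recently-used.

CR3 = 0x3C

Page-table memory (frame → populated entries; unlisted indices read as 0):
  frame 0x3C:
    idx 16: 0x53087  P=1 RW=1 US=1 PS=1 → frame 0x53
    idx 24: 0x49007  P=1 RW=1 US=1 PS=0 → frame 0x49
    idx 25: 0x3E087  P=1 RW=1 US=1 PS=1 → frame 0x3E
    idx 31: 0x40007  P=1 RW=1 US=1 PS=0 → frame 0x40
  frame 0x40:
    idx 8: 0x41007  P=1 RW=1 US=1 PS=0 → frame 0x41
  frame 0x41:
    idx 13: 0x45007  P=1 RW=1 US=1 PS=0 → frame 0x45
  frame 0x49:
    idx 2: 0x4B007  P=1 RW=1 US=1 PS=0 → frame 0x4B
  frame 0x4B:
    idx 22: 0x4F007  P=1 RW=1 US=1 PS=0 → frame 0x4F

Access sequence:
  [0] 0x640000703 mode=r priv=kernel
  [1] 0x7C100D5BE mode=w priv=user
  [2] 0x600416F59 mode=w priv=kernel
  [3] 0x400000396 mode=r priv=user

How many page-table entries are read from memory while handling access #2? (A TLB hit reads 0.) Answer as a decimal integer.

Per-access translation:
#0 VA=0x640000703 (r,kernel):
  L0 @0x3C[25] → 0x3E087  P=1,RW=1,US=1,PS=1
  ⇒ phys 0x3E703 (huge @L0)  [1 reads]
#1 VA=0x7C100D5BE (w,user):
  L0 @0x3C[31] → 0x40007  P=1,RW=1,US=1,PS=0
  L1 @0x40[8] → 0x41007  P=1,RW=1,US=1,PS=0
  L2 @0x41[13] → 0x45007  P=1,RW=1,US=1,PS=0
  ⇒ phys 0x455BE  [3 reads]
#2 VA=0x600416F59 (w,kernel):
  L0 @0x3C[24] → 0x49007  P=1,RW=1,US=1,PS=0
  L1 @0x49[2] → 0x4B007  P=1,RW=1,US=1,PS=0
  L2 @0x4B[22] → 0x4F007  P=1,RW=1,US=1,PS=0
  ⇒ phys 0x4FF59  [3 reads]
#3 VA=0x400000396 (r,user):
  L0 @0x3C[16] → 0x53087  P=1,RW=1,US=1,PS=1
  ⇒ phys 0x53396 (huge @L0)  [1 reads]

Entries read for #2: 3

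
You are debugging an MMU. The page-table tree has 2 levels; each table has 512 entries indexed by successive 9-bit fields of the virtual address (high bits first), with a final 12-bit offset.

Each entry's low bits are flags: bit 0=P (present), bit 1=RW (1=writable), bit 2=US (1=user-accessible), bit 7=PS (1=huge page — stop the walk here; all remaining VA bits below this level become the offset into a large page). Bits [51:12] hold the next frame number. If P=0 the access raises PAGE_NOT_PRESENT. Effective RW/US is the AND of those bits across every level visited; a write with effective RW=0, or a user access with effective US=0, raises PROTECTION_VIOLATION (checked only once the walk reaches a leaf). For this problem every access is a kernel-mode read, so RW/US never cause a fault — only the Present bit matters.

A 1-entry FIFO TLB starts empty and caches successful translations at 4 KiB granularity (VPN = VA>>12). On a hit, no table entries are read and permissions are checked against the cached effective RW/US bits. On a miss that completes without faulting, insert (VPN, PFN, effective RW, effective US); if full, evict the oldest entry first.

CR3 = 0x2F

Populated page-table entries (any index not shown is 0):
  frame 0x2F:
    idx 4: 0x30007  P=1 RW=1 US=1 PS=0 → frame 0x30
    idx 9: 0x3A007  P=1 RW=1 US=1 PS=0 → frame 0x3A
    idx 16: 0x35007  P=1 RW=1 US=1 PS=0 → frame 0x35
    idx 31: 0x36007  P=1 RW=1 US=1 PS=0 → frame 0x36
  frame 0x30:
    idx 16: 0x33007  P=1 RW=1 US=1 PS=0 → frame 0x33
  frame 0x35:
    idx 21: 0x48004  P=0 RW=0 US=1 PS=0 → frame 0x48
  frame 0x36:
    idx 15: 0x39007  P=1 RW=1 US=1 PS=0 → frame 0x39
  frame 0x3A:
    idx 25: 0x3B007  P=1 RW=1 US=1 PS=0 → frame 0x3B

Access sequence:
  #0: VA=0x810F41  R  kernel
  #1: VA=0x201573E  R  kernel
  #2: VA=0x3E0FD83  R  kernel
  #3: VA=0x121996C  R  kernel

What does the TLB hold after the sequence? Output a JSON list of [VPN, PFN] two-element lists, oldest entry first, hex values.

Walk each access:
#0 VA=0x810F41 (r,kernel):
  L0 @0x2F[4] → 0x30007  P=1,RW=1,US=1,PS=0
  L1 @0x30[16] → 0x33007  P=1,RW=1,US=1,PS=0
  ✓ 0x33F41  — 2 lookups
#1 VA=0x201573E (r,kernel):
  L0 @0x2F[16] → 0x35007  P=1,RW=1,US=1,PS=0
  L1 @0x35[21] → 0x48004  P=0,RW=0,US=1,PS=0
  ⇒ fault: PAGE_NOT_PRESENT  — 2 lookups
#2 VA=0x3E0FD83 (r,kernel):
  L0 @0x2F[31] → 0x36007  P=1,RW=1,US=1,PS=0
  L1 @0x36[15] → 0x39007  P=1,RW=1,US=1,PS=0
  ✓ 0x39D83  — 2 lookups
#3 VA=0x121996C (r,kernel):
  L0 @0x2F[9] → 0x3A007  P=1,RW=1,US=1,PS=0
  L1 @0x3A[25] → 0x3B007  P=1,RW=1,US=1,PS=0
  ✓ 0x3B96C  — 2 lookups

TLB: [["0x1219", "0x3B"]]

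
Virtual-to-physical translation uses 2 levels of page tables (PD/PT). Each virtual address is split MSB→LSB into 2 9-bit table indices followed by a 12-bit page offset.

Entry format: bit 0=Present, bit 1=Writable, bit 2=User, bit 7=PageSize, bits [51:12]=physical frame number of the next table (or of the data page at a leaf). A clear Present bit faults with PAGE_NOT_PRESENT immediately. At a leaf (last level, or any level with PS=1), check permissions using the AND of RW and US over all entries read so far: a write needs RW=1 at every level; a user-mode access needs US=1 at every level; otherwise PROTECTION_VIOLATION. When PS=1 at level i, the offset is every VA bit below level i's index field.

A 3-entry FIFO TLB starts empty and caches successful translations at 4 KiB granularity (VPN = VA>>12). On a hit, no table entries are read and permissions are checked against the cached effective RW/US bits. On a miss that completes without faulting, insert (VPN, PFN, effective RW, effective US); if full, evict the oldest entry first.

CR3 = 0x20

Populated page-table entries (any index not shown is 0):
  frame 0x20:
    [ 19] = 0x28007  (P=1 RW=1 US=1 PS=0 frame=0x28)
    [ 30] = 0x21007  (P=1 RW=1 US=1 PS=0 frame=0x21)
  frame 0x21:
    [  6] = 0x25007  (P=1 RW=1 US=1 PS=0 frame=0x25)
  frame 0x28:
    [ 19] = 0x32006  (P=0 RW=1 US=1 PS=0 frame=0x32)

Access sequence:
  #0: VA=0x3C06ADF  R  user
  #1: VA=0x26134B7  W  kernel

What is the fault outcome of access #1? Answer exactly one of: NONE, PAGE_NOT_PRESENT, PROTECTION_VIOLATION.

Walk each access:
#0 VA=0x3C06ADF (r,user):
  L0 @0x20[30] → 0x21007  P=1,RW=1,US=1,PS=0
  L1 @0x21[6] → 0x25007  P=1,RW=1,US=1,PS=0
  ✓ 0x25ADF  — 2 lookups
#1 VA=0x26134B7 (w,kernel):
  L0 @0x20[19] → 0x28007  P=1,RW=1,US=1,PS=0
  L1 @0x28[19] → 0x32006  P=0,RW=1,US=1,PS=0
  ⇒ fault: PAGE_NOT_PRESENT  — 2 lookups

Access #1 fault: PAGE_NOT_PRESENT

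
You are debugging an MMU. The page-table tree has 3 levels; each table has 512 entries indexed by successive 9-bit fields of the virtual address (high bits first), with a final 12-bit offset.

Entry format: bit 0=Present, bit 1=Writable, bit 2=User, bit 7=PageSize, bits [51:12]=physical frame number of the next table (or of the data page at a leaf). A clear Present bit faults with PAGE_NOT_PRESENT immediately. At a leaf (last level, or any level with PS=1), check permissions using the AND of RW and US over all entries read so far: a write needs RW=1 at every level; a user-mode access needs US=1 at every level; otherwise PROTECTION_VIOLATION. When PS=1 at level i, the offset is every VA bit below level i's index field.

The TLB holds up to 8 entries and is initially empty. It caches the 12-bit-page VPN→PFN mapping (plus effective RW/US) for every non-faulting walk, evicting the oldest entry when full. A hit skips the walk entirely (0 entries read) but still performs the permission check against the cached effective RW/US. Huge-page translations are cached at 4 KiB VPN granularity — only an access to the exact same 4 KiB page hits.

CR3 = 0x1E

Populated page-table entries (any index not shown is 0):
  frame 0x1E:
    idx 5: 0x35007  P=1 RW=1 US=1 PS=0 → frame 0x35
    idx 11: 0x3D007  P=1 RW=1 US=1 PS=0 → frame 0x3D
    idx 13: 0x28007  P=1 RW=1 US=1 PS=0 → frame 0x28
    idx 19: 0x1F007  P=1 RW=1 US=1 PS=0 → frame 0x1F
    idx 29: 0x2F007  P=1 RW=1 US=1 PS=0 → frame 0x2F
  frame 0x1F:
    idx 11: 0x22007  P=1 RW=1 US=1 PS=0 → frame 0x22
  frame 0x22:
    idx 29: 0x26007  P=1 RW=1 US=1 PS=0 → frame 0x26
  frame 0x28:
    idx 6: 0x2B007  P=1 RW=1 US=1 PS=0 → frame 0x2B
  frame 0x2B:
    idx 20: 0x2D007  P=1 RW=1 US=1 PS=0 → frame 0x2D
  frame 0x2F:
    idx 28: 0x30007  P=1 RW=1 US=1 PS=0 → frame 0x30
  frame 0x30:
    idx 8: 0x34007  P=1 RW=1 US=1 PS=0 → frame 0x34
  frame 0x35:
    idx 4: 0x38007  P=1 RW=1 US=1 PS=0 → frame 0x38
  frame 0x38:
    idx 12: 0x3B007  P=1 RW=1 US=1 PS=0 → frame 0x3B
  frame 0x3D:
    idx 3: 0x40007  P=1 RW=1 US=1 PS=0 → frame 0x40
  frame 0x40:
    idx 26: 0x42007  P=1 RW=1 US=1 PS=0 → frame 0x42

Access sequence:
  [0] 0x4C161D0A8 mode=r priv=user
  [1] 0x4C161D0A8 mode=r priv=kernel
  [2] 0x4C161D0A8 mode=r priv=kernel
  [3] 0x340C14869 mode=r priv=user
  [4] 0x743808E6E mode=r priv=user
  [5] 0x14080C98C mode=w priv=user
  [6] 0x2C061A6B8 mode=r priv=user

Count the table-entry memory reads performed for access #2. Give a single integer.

Walk each access:
#0 VA=0x4C161D0A8 (r,user):
  L0: frame=0x1E idx=19 entry=0x1F007 [P=1 RW=1 US=1 PS=0]
  L1: frame=0x1F idx=11 entry=0x22007 [P=1 RW=1 US=1 PS=0]
  L2: frame=0x22 idx=29 entry=0x26007 [P=1 RW=1 US=1 PS=0]
  ⇒ phys 0x260A8  [3 reads]
#1 VA=0x4C161D0A8 (r,kernel):
  TLB hit vpn=0x4C161D → PA=0x260A8
#2 VA=0x4C161D0A8 (r,kernel):
  TLB hit vpn=0x4C161D → PA=0x260A8
#3 VA=0x340C14869 (r,user):
  L0: frame=0x1E idx=13 entry=0x28007 [P=1 RW=1 US=1 PS=0]
  L1: frame=0x28 idx=6 entry=0x2B007 [P=1 RW=1 US=1 PS=0]
  L2: frame=0x2B idx=20 entry=0x2D007 [P=1 RW=1 US=1 PS=0]
  ⇒ phys 0x2D869  [3 reads]
#4 VA=0x743808E6E (r,user):
  L0: frame=0x1E idx=29 entry=0x2F007 [P=1 RW=1 US=1 PS=0]
  L1: frame=0x2F idx=28 entry=0x30007 [P=1 RW=1 US=1 PS=0]
  L2: frame=0x30 idx=8 entry=0x34007 [P=1 RW=1 US=1 PS=0]
  ⇒ phys 0x34E6E  [3 reads]
#5 VA=0x14080C98C (w,user):
  L0: frame=0x1E idx=5 entry=0x35007 [P=1 RW=1 US=1 PS=0]
  L1: frame=0x35 idx=4 entry=0x38007 [P=1 RW=1 US=1 PS=0]
  L2: frame=0x38 idx=12 entry=0x3B007 [P=1 RW=1 US=1 PS=0]
  ⇒ phys 0x3B98C  [3 reads]
#6 VA=0x2C061A6B8 (r,user):
  L0: frame=0x1E idx=11 entry=0x3D007 [P=1 RW=1 US=1 PS=0]
  L1: frame=0x3D idx=3 entry=0x40007 [P=1 RW=1 US=1 PS=0]
  L2: frame=0x40 idx=26 entry=0x42007 [P=1 RW=1 US=1 PS=0]
  ⇒ phys 0x426B8  [3 reads]

Entries read for #2: 0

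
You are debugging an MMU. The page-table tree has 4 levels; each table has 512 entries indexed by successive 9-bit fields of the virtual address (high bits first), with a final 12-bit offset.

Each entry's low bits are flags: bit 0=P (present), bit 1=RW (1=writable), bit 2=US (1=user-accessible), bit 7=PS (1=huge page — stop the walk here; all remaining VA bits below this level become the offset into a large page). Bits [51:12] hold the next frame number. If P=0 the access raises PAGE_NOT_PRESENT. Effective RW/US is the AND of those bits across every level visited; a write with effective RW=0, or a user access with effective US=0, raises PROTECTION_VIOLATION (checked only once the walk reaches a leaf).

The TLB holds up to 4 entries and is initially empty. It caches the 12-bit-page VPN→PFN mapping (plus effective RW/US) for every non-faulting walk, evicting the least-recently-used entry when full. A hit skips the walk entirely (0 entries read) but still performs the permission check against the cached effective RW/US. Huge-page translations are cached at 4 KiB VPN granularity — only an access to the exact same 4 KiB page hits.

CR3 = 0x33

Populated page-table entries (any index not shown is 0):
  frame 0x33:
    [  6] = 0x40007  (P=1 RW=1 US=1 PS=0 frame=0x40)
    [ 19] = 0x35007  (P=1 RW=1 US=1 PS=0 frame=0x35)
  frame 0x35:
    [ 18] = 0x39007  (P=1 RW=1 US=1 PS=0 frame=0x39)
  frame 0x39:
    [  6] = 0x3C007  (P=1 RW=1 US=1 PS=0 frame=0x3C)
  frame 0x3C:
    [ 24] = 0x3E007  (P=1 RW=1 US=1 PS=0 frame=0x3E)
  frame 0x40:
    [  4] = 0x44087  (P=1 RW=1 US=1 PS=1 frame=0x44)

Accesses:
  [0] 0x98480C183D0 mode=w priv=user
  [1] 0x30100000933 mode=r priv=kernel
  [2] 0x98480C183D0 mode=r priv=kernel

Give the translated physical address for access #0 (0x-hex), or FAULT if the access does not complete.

Trace:
#0 VA=0x98480C183D0 (w,user):
  L0 @0x33[19] → 0x35007  P=1,RW=1,US=1,PS=0
  L1 @0x35[18] → 0x39007  P=1,RW=1,US=1,PS=0
  L2 @0x39[6] → 0x3C007  P=1,RW=1,US=1,PS=0
  L3 @0x3C[24] → 0x3E007  P=1,RW=1,US=1,PS=0
  ✓ 0x3E3D0  — 4 lookups
#1 VA=0x30100000933 (r,kernel):
  L0 @0x33[6] → 0x40007  P=1,RW=1,US=1,PS=0
  L1 @0x40[4] → 0x44087  P=1,RW=1,US=1,PS=1
  ✓ 0x44933 (huge @L1)  — 2 lookups
#2 VA=0x98480C183D0 (r,kernel):
  TLB hit vpn=0x98480C18 → PA=0x3E3D0

Access #0 PA: 0x3E3D0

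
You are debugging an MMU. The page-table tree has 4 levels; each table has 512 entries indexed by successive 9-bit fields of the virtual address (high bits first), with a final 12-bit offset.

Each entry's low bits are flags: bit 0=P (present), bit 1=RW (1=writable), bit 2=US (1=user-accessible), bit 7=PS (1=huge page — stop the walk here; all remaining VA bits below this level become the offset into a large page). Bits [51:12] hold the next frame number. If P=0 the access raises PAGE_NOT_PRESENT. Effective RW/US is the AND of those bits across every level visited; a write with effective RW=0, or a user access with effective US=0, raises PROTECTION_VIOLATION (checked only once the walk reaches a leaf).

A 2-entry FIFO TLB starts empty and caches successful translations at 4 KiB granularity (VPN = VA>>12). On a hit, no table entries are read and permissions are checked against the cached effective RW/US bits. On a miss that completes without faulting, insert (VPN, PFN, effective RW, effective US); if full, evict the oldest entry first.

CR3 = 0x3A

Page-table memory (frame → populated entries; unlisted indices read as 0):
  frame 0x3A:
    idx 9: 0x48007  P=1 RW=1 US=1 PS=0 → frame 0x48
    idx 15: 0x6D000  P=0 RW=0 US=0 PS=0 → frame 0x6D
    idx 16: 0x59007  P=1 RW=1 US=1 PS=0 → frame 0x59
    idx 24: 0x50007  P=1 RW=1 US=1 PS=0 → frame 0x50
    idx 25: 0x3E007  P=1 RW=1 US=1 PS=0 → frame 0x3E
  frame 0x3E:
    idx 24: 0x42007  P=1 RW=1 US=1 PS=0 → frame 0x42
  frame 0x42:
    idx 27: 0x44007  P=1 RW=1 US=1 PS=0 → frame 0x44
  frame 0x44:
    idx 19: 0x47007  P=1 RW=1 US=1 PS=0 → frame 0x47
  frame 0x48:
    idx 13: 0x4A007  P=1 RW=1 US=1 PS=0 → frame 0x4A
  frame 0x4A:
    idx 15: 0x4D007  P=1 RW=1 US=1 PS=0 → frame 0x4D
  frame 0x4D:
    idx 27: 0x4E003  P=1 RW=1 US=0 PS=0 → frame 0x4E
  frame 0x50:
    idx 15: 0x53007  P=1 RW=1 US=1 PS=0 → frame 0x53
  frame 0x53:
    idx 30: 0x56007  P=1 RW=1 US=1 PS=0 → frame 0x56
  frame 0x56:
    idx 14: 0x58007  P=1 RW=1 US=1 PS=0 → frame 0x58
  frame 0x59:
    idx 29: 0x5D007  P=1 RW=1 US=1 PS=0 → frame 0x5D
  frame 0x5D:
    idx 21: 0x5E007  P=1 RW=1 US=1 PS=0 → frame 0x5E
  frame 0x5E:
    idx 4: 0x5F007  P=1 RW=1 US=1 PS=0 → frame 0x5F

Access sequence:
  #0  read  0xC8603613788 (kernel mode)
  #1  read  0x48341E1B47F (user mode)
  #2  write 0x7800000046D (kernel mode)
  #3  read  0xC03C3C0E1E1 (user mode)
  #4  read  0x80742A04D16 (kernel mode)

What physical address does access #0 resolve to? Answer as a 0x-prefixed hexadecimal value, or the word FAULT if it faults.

Trace:
#0 VA=0xC8603613788 (r,kernel):
  L0 @0x3A[25] → 0x3E007  P=1,RW=1,US=1,PS=0
  L1 @0x3E[24] → 0x42007  P=1,RW=1,US=1,PS=0
  L2 @0x42[27] → 0x44007  P=1,RW=1,US=1,PS=0
  L3 @0x44[19] → 0x47007  P=1,RW=1,US=1,PS=0
  → PA=0x47788  (4 entries read)
#1 VA=0x48341E1B47F (r,user):
  L0 @0x3A[9] → 0x48007  P=1,RW=1,US=1,PS=0
  L1 @0x48[13] → 0x4A007  P=1,RW=1,US=1,PS=0
  L2 @0x4A[15] → 0x4D007  P=1,RW=1,US=1,PS=0
  L3 @0x4D[27] → 0x4E003  P=1,RW=1,US=0,PS=0
  ✗ PROTECTION_VIOLATION  [4 reads]
#2 VA=0x7800000046D (w,kernel):
  L0 @0x3A[15] → 0x6D000  P=0,RW=0,US=0,PS=0
  ✗ PAGE_NOT_PRESENT  [1 reads]
#3 VA=0xC03C3C0E1E1 (r,user):
  L0 @0x3A[24] → 0x50007  P=1,RW=1,US=1,PS=0
  L1 @0x50[15] → 0x53007  P=1,RW=1,US=1,PS=0
  L2 @0x53[30] → 0x56007  P=1,RW=1,US=1,PS=0
  L3 @0x56[14] → 0x58007  P=1,RW=1,US=1,PS=0
  → PA=0x581E1  (4 entries read)
#4 VA=0x80742A04D16 (r,kernel):
  L0 @0x3A[16] → 0x59007  P=1,RW=1,US=1,PS=0
  L1 @0x59[29] → 0x5D007  P=1,RW=1,US=1,PS=0
  L2 @0x5D[21] → 0x5E007  P=1,RW=1,US=1,PS=0
  L3 @0x5E[4] → 0x5F007  P=1,RW=1,US=1,PS=0
  → PA=0x5FD16  (4 entries read)

Access #0 PA: 0x47788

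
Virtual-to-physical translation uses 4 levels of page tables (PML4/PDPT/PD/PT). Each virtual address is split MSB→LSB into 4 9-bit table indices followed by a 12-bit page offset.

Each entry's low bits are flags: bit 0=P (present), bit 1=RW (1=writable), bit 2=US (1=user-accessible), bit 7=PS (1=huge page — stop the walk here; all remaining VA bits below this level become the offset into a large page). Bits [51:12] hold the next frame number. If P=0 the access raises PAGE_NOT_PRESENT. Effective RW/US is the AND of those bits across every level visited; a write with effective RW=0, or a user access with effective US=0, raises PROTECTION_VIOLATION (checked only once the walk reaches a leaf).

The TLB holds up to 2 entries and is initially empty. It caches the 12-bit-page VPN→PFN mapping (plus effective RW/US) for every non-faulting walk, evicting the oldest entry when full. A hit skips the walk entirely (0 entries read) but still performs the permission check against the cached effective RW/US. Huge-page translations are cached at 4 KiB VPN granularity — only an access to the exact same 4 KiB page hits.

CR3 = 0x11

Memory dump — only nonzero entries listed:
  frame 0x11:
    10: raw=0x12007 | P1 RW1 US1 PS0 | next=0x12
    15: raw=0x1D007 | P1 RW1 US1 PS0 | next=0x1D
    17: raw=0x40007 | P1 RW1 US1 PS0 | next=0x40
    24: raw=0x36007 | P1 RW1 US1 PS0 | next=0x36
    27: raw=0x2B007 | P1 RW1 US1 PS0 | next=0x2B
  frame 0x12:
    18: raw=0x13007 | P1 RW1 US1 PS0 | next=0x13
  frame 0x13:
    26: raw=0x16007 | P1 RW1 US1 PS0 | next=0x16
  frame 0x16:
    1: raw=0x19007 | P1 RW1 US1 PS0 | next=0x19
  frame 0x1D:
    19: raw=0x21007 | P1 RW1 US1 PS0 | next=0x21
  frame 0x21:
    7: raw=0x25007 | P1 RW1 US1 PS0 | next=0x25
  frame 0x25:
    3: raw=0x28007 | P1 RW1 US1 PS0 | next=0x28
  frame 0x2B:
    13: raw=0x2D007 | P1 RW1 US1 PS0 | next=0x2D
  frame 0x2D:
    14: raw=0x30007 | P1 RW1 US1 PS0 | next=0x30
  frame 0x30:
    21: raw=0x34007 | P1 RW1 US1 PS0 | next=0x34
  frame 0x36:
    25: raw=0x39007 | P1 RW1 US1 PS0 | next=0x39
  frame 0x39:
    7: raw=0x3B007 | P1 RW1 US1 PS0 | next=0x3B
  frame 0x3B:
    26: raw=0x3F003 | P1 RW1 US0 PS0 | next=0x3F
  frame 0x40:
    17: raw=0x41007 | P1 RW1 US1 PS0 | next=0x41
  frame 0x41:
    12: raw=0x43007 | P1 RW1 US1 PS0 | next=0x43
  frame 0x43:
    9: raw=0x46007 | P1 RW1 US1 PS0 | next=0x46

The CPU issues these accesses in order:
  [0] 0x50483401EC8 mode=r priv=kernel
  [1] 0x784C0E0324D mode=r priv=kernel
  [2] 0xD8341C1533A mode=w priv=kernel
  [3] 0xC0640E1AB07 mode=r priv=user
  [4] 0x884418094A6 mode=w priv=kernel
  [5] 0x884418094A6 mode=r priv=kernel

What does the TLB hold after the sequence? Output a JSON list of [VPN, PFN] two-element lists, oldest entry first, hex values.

Walk each access:
#0 VA=0x50483401EC8 (r,kernel):
  L0 @0x11[10] → 0x12007  P=1,RW=1,US=1,PS=0
  L1 @0x12[18] → 0x13007  P=1,RW=1,US=1,PS=0
  L2 @0x13[26] → 0x16007  P=1,RW=1,US=1,PS=0
  L3 @0x16[1] → 0x19007  P=1,RW=1,US=1,PS=0
  ⇒ phys 0x19EC8  [4 reads]
#1 VA=0x784C0E0324D (r,kernel):
  L0 @0x11[15] → 0x1D007  P=1,RW=1,US=1,PS=0
  L1 @0x1D[19] → 0x21007  P=1,RW=1,US=1,PS=0
  L2 @0x21[7] → 0x25007  P=1,RW=1,US=1,PS=0
  L3 @0x25[3] → 0x28007  P=1,RW=1,US=1,PS=0
  ⇒ phys 0x2824D  [4 reads]
#2 VA=0xD8341C1533A (w,kernel):
  L0 @0x11[27] → 0x2B007  P=1,RW=1,US=1,PS=0
  L1 @0x2B[13] → 0x2D007  P=1,RW=1,US=1,PS=0
  L2 @0x2D[14] → 0x30007  P=1,RW=1,US=1,PS=0
  L3 @0x30[21] → 0x34007  P=1,RW=1,US=1,PS=0
  ⇒ phys 0x3433A  [4 reads]
#3 VA=0xC0640E1AB07 (r,user):
  L0 @0x11[24] → 0x36007  P=1,RW=1,US=1,PS=0
  L1 @0x36[25] → 0x39007  P=1,RW=1,US=1,PS=0
  L2 @0x39[7] → 0x3B007  P=1,RW=1,US=1,PS=0
  L3 @0x3B[26] → 0x3F003  P=1,RW=1,US=0,PS=0
  ⇒ fault: PROTECTION_VIOLATION  — 4 lookups
#4 VA=0x884418094A6 (w,kernel):
  L0 @0x11[17] → 0x40007  P=1,RW=1,US=1,PS=0
  L1 @0x40[17] → 0x41007  P=1,RW=1,US=1,PS=0
  L2 @0x41[12] → 0x43007  P=1,RW=1,US=1,PS=0
  L3 @0x43[9] → 0x46007  P=1,RW=1,US=1,PS=0
  ⇒ phys 0x464A6  [4 reads]
#5 VA=0x884418094A6 (r,kernel):
  TLB hit vpn=0x88441809 → PA=0x464A6

TLB: [["0xD8341C15", "0x34"], ["0x88441809", "0x46"]]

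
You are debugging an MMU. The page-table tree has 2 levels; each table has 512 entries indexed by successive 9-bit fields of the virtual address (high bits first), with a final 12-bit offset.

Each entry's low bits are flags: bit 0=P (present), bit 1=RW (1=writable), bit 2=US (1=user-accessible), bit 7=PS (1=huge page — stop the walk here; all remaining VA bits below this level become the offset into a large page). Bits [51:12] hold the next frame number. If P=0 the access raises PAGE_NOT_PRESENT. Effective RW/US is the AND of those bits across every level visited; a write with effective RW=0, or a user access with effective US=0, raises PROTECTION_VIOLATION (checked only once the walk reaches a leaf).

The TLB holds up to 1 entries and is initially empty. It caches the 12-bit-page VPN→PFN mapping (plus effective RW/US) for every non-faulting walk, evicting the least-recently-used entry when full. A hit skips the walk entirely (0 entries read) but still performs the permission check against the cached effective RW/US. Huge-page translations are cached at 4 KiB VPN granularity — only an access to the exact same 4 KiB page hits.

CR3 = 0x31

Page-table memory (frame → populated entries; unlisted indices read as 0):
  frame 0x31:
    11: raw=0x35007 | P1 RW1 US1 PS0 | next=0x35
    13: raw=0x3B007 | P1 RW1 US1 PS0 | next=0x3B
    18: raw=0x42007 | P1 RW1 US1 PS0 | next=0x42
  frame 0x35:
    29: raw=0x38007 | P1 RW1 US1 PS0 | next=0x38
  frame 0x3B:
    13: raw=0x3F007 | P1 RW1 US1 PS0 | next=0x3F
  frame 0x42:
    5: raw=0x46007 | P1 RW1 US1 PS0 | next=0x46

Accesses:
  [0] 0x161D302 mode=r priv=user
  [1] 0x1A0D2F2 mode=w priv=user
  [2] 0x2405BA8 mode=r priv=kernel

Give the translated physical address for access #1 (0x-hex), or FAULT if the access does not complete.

Per-access translation:
#0 VA=0x161D302 (r,user):
  [0] read 0x31 idx=11: raw=0x35007 flags P=1 W=1 U=1 S=0
  [1] read 0x35 idx=29: raw=0x38007 flags P=1 W=1 U=1 S=0
  ✓ 0x38302  — 2 lookups
#1 VA=0x1A0D2F2 (w,user):
  [0] read 0x31 idx=13: raw=0x3B007 flags P=1 W=1 U=1 S=0
  [1] read 0x3B idx=13: raw=0x3F007 flags P=1 W=1 U=1 S=0
  ✓ 0x3F2F2  — 2 lookups
#2 VA=0x2405BA8 (r,kernel):
  [0] read 0x31 idx=18: raw=0x42007 flags P=1 W=1 U=1 S=0
  [1] read 0x42 idx=5: raw=0x46007 flags P=1 W=1 U=1 S=0
  ✓ 0x46BA8  — 2 lookups

Access #1 PA: 0x3F2F2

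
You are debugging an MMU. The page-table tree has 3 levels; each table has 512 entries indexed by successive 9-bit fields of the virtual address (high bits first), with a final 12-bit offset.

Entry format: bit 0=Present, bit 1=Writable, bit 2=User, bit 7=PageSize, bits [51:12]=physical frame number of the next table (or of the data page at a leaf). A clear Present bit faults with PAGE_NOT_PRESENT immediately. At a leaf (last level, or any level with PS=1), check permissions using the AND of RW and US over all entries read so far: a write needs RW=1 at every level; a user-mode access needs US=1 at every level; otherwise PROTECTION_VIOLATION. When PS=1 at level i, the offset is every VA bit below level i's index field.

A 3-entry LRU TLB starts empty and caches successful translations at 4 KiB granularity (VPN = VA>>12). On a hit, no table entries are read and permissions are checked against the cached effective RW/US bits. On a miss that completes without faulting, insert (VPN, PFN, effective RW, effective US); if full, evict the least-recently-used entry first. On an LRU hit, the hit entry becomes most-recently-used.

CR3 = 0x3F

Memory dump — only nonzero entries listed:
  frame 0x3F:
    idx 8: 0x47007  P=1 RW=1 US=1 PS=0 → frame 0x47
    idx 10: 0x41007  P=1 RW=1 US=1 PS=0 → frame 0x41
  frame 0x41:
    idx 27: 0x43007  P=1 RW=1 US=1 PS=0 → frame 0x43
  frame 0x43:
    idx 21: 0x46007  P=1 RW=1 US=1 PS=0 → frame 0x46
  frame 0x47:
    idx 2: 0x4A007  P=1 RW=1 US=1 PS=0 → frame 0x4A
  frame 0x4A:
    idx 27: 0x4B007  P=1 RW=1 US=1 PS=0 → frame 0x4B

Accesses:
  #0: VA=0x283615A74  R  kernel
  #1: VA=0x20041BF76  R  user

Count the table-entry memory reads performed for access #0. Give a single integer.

Per-access translation:
#0 VA=0x283615A74 (r,kernel):
  L0: frame=0x3F idx=10 entry=0x41007 [P=1 RW=1 US=1 PS=0]
  L1: frame=0x41 idx=27 entry=0x43007 [P=1 RW=1 US=1 PS=0]
  L2: frame=0x43 idx=21 entry=0x46007 [P=1 RW=1 US=1 PS=0]
  → PA=0x46A74  (3 entries read)
#1 VA=0x20041BF76 (r,user):
  L0: frame=0x3F idx=8 entry=0x47007 [P=1 RW=1 US=1 PS=0]
  L1: frame=0x47 idx=2 entry=0x4A007 [P=1 RW=1 US=1 PS=0]
  L2: frame=0x4A idx=27 entry=0x4B007 [P=1 RW=1 US=1 PS=0]
  → PA=0x4BF76  (3 entries read)

Entries read for #0: 3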